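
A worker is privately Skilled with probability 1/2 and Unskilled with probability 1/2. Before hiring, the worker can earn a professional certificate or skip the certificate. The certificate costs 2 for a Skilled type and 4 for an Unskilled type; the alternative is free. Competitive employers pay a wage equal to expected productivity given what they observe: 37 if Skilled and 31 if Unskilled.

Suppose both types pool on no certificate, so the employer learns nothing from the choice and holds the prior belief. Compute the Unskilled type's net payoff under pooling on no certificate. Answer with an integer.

Pooled wage = 1/2·37 + 1/2·31 = 34.
Unskilled pays no cost for no certificate, so net payoff = 34.

34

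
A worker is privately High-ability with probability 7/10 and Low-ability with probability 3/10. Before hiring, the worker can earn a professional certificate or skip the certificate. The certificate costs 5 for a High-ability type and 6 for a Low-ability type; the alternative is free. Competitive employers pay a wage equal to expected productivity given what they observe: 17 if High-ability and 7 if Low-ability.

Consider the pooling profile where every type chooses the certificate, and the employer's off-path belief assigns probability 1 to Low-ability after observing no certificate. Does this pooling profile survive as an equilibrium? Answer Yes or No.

On path, the employer holds the prior and pays 7/10·17 + 3/10·7 = 14. Off path (no certificate), believing Low-ability, it pays 7.
High-ability: the certificate nets 14 − 5 = 9; no certificate nets 7. High-ability stays.
Low-ability: the certificate nets 14 − 6 = 8; no certificate nets 7. Low-ability stays.
No type deviates, so pooling is sustained.

Yes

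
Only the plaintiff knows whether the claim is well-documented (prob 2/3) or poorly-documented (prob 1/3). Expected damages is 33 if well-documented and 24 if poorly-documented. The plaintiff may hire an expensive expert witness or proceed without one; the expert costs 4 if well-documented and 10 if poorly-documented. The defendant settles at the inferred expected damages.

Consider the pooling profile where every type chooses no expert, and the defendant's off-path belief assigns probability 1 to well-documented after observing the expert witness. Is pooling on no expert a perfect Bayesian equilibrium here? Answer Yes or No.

Yes

On path, the defendant holds the prior and pays 2/3·33 + 1/3·24 = 30. Off path (the expert witness), believing well-documented, it pays 33.
well-documented: no expert nets 30; the expert witness nets 33 − 4 = 29. well-documented stays.
poorly-documented: no expert nets 30; the expert witness nets 33 − 10 = 23. poorly-documented stays.
No type deviates, so pooling is sustained.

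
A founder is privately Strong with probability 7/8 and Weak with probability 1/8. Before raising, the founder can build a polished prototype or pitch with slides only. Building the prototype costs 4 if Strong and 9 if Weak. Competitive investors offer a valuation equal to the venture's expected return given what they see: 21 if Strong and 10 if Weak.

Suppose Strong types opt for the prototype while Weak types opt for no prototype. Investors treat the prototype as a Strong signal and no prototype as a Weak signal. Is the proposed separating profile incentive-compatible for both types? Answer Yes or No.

Under these beliefs, the prototype earns valuation 21 and no prototype earns valuation 10.
Strong: the prototype nets 21 − 4 = 17; no prototype nets 10. Strong prefers the prototype.
Weak: the prototype nets 21 − 9 = 12; no prototype nets 10. Weak would deviate to the prototype.
Weak has a profitable deviation, so the profile is not an equilibrium.

No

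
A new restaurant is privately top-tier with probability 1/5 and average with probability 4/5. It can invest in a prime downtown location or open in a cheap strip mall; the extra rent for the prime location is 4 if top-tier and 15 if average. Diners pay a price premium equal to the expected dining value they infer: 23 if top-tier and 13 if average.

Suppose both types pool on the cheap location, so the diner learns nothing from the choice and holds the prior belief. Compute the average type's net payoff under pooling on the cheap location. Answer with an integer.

Pooled price premium = 1/5·23 + 4/5·13 = 15.
average pays no cost for the cheap location, so net payoff = 15.

15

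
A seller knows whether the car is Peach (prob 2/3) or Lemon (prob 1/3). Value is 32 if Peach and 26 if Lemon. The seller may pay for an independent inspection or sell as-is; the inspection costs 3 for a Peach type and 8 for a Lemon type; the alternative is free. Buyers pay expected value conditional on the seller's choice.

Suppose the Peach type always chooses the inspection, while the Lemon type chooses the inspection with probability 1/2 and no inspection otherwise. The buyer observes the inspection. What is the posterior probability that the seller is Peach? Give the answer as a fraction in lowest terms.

4/5

P(the inspection) = (2/3)·1 + (1/3)·(1/2) = 5/6.
By Bayes' rule, P(Peach | the inspection) = (2/3) / (5/6) = 4/5.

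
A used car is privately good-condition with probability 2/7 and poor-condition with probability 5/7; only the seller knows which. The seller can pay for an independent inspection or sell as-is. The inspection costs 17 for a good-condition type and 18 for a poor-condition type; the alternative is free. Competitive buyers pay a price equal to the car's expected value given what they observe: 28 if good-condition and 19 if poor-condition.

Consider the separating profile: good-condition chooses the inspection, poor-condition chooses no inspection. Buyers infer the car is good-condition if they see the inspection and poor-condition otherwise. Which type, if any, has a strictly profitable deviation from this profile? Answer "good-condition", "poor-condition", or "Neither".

good-condition

The inspection pays 28; no inspection pays 19.
good-condition: assigned the inspection, nets 28 − 17 = 11; deviating to no inspection nets 19.
poor-condition: assigned no inspection, nets 19; deviating to the inspection nets 28 − 18 = 10.
The good-condition type gains 8 by deviating.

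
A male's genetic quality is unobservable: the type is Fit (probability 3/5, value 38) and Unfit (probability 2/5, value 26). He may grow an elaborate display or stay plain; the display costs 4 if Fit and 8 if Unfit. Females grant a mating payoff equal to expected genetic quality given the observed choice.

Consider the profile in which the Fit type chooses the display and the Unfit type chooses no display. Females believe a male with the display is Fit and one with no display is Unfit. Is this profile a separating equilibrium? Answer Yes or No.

No

Under these beliefs, the display earns mating payoff 38 and no display earns mating payoff 26.
Fit: the display nets 38 − 4 = 34; no display nets 26. Fit prefers the display.
Unfit: the display nets 38 − 8 = 30; no display nets 26. Unfit would deviate to the display.
Unfit has a profitable deviation, so the profile is not an equilibrium.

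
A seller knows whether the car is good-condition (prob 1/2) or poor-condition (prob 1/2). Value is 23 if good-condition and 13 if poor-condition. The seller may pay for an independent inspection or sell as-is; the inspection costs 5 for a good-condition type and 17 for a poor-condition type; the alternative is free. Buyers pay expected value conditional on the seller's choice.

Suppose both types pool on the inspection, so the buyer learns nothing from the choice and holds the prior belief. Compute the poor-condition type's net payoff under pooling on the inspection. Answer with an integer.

Pooled price = 1/2·23 + 1/2·13 = 18.
poor-condition pays cost 17 for the inspection, so net payoff = 18 − 17 = 1.

1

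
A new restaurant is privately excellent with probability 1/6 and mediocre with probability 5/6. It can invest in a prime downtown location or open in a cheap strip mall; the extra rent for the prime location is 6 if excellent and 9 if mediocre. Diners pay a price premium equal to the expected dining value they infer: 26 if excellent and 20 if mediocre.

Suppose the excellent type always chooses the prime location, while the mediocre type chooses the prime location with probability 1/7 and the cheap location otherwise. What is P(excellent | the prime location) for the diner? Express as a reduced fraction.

P(the prime location) = (1/6)·1 + (5/6)·(1/7) = 2/7.
By Bayes' rule, P(excellent | the prime location) = (1/6) / (2/7) = 7/12.

7/12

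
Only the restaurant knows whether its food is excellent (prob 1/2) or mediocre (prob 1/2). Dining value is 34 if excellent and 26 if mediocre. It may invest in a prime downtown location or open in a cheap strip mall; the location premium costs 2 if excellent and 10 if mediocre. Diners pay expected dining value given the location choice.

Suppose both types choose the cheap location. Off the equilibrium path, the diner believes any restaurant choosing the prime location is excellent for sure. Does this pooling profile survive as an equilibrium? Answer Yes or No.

On path, the diner holds the prior and pays 1/2·34 + 1/2·26 = 30. Off path (the prime location), believing excellent, it pays 34.
excellent: the cheap location nets 30; the prime location nets 34 − 2 = 32. excellent would deviate.
mediocre: the cheap location nets 30; the prime location nets 34 − 10 = 24. mediocre stays.
A type deviates, so pooling fails.

No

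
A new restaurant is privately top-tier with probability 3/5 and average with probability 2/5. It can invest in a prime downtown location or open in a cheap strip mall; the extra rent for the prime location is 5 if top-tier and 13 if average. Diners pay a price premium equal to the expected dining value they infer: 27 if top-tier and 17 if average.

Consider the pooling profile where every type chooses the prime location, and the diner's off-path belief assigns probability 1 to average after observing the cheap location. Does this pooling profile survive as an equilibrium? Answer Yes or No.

No

On path, the diner holds the prior and pays 3/5·27 + 2/5·17 = 23. Off path (the cheap location), believing average, it pays 17.
top-tier: the prime location nets 23 − 5 = 18; the cheap location nets 17. top-tier stays.
average: the prime location nets 23 − 13 = 10; the cheap location nets 17. average would deviate.
A type deviates, so pooling fails.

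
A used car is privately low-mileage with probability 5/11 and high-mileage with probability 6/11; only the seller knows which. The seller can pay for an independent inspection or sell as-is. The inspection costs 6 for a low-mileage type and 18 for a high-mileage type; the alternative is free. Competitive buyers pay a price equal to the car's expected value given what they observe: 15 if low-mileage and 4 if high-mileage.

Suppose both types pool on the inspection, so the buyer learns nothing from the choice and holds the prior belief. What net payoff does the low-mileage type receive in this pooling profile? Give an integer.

Pooled price = 5/11·15 + 6/11·4 = 9.
low-mileage pays cost 6 for the inspection, so net payoff = 9 − 6 = 3.

3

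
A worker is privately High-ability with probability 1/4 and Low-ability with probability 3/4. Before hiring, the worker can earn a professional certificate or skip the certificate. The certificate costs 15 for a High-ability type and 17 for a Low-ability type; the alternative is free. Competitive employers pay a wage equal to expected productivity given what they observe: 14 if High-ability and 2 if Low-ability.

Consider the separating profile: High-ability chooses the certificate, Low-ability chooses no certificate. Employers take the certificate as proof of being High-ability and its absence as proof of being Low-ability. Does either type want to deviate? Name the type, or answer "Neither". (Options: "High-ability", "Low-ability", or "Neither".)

The certificate pays 14; no certificate pays 2.
High-ability: assigned the certificate, nets 14 − 15 = -1; deviating to no certificate nets 2.
Low-ability: assigned no certificate, nets 2; deviating to the certificate nets 14 − 17 = -3.
The High-ability type gains 3 by deviating.

High-ability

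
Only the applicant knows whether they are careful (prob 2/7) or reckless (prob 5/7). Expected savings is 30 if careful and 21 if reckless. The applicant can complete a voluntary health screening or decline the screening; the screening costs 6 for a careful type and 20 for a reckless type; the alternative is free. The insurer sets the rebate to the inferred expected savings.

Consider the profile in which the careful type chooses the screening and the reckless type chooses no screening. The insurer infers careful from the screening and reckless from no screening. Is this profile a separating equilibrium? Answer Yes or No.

Yes

Under these beliefs, the screening earns rebate 30 and no screening earns rebate 21.
careful: the screening nets 30 − 6 = 24; no screening nets 21. careful prefers the screening.
reckless: the screening nets 30 − 20 = 10; no screening nets 21. reckless prefers no screening.
Neither type deviates, so the separating profile is an equilibrium.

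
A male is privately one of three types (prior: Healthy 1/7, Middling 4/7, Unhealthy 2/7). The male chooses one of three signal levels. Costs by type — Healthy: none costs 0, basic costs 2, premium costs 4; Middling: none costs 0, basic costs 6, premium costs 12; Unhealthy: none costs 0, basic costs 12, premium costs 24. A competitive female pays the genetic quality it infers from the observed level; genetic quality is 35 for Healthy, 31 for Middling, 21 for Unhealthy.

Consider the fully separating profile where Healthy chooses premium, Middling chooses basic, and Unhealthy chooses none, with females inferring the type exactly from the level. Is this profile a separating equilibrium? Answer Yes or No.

Separating mating payoffs: premium → 35, basic → 31, none → 21.
Healthy (assigned premium): none: 21 − 0 = 21; basic: 31 − 2 = 29; premium: 35 − 4 = 31. Healthy stays.
Middling (assigned basic): none: 21 − 0 = 21; basic: 31 − 6 = 25; premium: 35 − 12 = 23. Middling stays.
Unhealthy (assigned none): none: 21 − 0 = 21; basic: 31 − 12 = 19; premium: 35 − 24 = 11. Unhealthy stays.
Every type prefers its assigned level; separation holds.

Yes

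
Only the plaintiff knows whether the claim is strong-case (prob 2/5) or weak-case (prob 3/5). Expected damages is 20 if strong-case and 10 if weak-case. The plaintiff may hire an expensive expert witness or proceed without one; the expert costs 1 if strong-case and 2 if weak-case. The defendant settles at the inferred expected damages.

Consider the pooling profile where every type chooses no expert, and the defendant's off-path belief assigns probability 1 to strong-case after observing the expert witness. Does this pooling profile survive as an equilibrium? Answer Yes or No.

No

On path, the defendant holds the prior and pays 2/5·20 + 3/5·10 = 14. Off path (the expert witness), believing strong-case, it pays 20.
strong-case: no expert nets 14; the expert witness nets 20 − 1 = 19. strong-case would deviate.
weak-case: no expert nets 14; the expert witness nets 20 − 2 = 18. weak-case would deviate.
A type deviates, so pooling fails.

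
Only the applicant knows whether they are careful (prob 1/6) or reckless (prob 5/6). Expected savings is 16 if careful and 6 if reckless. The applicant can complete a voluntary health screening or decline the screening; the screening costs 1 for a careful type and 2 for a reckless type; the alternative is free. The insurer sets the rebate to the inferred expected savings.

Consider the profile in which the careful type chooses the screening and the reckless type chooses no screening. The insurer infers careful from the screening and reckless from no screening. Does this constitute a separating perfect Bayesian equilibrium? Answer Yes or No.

Under these beliefs, the screening earns rebate 16 and no screening earns rebate 6.
careful: the screening nets 16 − 1 = 15; no screening nets 6. careful prefers the screening.
reckless: the screening nets 16 − 2 = 14; no screening nets 6. reckless would deviate to the screening.
reckless has a profitable deviation, so the profile is not an equilibrium.

No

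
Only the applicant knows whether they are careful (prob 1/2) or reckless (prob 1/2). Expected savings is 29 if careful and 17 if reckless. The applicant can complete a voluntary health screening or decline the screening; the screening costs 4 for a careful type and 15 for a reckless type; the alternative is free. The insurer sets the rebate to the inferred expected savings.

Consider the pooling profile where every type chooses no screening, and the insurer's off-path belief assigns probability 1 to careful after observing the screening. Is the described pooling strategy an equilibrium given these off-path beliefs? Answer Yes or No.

No

On path, the insurer holds the prior and pays 1/2·29 + 1/2·17 = 23. Off path (the screening), believing careful, it pays 29.
careful: no screening nets 23; the screening nets 29 − 4 = 25. careful would deviate.
reckless: no screening nets 23; the screening nets 29 − 15 = 14. reckless stays.
A type deviates, so pooling fails.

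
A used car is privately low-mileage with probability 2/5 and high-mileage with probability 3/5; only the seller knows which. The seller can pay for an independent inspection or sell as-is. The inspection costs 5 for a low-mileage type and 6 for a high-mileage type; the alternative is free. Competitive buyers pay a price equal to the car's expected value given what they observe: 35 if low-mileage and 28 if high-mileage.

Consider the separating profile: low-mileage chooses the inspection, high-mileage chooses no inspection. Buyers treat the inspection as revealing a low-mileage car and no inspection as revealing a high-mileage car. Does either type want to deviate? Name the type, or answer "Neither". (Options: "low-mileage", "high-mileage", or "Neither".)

high-mileage

The inspection pays 35; no inspection pays 28.
low-mileage: assigned the inspection, nets 35 − 5 = 30; deviating to no inspection nets 28.
high-mileage: assigned no inspection, nets 28; deviating to the inspection nets 35 − 6 = 29.
The high-mileage type gains 1 by deviating.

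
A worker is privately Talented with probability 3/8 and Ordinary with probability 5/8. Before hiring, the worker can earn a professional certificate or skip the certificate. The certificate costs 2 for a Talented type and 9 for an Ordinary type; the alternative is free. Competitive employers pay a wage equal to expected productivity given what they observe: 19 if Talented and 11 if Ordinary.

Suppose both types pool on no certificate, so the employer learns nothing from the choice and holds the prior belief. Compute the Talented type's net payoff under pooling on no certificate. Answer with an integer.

Pooled wage = 3/8·19 + 5/8·11 = 14.
Talented pays no cost for no certificate, so net payoff = 14.

14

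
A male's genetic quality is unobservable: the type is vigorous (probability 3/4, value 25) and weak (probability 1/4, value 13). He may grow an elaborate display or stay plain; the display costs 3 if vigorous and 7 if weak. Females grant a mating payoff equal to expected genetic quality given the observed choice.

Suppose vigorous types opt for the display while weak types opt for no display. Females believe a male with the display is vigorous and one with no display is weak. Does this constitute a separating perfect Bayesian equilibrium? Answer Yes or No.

Under these beliefs, the display earns mating payoff 25 and no display earns mating payoff 13.
vigorous: the display nets 25 − 3 = 22; no display nets 13. vigorous prefers the display.
weak: the display nets 25 − 7 = 18; no display nets 13. weak would deviate to the display.
weak has a profitable deviation, so the profile is not an equilibrium.

No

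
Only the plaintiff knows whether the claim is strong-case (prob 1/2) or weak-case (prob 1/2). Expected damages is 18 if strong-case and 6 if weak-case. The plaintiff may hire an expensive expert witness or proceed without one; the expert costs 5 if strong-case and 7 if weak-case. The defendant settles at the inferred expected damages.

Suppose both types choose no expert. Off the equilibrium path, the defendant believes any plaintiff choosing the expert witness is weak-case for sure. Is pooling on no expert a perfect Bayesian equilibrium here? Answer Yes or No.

On path, the defendant holds the prior and pays 1/2·18 + 1/2·6 = 12. Off path (the expert witness), believing weak-case, it pays 6.
strong-case: no expert nets 12; the expert witness nets 6 − 5 = 1. strong-case stays.
weak-case: no expert nets 12; the expert witness nets 6 − 7 = -1. weak-case stays.
No type deviates, so pooling is sustained.

Yes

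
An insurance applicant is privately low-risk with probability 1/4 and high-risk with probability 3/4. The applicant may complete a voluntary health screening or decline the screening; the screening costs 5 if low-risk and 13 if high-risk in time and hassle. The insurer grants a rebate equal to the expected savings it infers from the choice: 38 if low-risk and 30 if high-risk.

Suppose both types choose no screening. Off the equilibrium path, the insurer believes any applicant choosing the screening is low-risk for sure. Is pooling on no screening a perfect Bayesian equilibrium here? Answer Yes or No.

No

On path, the insurer holds the prior and pays 1/4·38 + 3/4·30 = 32. Off path (the screening), believing low-risk, it pays 38.
low-risk: no screening nets 32; the screening nets 38 − 5 = 33. low-risk would deviate.
high-risk: no screening nets 32; the screening nets 38 − 13 = 25. high-risk stays.
A type deviates, so pooling fails.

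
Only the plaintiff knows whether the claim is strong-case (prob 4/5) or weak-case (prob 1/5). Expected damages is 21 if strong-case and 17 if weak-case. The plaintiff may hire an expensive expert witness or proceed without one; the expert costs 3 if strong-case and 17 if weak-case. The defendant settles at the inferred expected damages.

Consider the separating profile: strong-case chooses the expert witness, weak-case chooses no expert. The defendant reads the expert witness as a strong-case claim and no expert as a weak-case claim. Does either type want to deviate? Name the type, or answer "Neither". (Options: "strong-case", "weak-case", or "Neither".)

Neither

The expert witness pays 21; no expert pays 17.
strong-case: assigned the expert witness, nets 21 − 3 = 18; deviating to no expert nets 17.
weak-case: assigned no expert, nets 17; deviating to the expert witness nets 21 − 17 = 4.
Both types strictly prefer their assigned action; no profitable deviation.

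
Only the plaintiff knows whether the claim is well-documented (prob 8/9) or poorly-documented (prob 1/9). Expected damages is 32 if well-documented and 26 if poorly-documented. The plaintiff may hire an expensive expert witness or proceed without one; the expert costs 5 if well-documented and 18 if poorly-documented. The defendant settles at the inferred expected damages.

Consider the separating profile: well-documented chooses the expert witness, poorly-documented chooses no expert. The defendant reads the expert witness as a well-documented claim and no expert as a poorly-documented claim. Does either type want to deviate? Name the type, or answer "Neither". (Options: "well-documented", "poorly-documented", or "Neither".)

The expert witness pays 32; no expert pays 26.
well-documented: assigned the expert witness, nets 32 − 5 = 27; deviating to no expert nets 26.
poorly-documented: assigned no expert, nets 26; deviating to the expert witness nets 32 − 18 = 14.
Both types strictly prefer their assigned action; no profitable deviation.

Neither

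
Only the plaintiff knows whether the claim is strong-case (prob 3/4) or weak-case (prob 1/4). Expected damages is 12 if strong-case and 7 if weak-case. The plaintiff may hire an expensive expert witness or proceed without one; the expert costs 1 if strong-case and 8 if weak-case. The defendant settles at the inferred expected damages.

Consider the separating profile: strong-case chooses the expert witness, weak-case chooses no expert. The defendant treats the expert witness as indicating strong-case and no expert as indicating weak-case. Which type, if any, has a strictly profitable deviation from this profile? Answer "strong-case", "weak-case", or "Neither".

The expert witness pays 12; no expert pays 7.
strong-case: assigned the expert witness, nets 12 − 1 = 11; deviating to no expert nets 7.
weak-case: assigned no expert, nets 7; deviating to the expert witness nets 12 − 8 = 4.
Both types strictly prefer their assigned action; no profitable deviation.

Neither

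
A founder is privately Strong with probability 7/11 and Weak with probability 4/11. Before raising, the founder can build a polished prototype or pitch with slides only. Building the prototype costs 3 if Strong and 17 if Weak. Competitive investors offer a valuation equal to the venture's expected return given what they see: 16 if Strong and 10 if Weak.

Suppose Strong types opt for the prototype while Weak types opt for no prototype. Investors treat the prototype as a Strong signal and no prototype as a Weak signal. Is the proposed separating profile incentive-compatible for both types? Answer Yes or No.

Yes

Under these beliefs, the prototype earns valuation 16 and no prototype earns valuation 10.
Strong: the prototype nets 16 − 3 = 13; no prototype nets 10. Strong prefers the prototype.
Weak: the prototype nets 16 − 17 = -1; no prototype nets 10. Weak prefers no prototype.
Neither type deviates, so the separating profile is an equilibrium.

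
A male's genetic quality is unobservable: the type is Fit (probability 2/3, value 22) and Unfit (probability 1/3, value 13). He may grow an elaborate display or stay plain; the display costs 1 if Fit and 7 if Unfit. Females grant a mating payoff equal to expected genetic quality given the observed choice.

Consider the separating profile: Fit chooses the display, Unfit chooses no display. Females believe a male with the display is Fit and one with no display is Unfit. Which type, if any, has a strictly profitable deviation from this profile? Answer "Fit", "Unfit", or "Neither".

The display pays 22; no display pays 13.
Fit: assigned the display, nets 22 − 1 = 21; deviating to no display nets 13.
Unfit: assigned no display, nets 13; deviating to the display nets 22 − 7 = 15.
The Unfit type gains 2 by deviating.

Unfit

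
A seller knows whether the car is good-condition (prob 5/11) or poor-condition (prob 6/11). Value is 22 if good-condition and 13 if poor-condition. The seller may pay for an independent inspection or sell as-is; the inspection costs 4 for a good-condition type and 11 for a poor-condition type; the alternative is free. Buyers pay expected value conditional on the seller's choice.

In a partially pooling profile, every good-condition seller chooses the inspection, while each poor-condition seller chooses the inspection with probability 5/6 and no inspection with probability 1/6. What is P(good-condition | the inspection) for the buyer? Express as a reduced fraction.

1/2

P(the inspection) = (5/11)·1 + (6/11)·(5/6) = 10/11.
By Bayes' rule, P(good-condition | the inspection) = (5/11) / (10/11) = 1/2.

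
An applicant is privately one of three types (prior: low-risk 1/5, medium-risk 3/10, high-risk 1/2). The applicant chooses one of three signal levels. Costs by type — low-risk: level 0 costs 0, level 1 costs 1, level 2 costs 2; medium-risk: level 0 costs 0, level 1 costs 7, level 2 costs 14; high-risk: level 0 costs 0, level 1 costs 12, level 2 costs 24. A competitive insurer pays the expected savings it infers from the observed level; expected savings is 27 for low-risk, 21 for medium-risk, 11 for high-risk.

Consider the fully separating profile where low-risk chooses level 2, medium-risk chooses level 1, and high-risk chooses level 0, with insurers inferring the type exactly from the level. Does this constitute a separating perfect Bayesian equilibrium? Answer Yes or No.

Yes

Separating rebates: level 2 → 27, level 1 → 21, level 0 → 11.
low-risk (assigned level 2): level 0: 11 − 0 = 11; level 1: 21 − 1 = 20; level 2: 27 − 2 = 25. low-risk stays.
medium-risk (assigned level 1): level 0: 11 − 0 = 11; level 1: 21 − 7 = 14; level 2: 27 − 14 = 13. medium-risk stays.
high-risk (assigned level 0): level 0: 11 − 0 = 11; level 1: 21 − 12 = 9; level 2: 27 − 24 = 3. high-risk stays.
Every type prefers its assigned level; separation holds.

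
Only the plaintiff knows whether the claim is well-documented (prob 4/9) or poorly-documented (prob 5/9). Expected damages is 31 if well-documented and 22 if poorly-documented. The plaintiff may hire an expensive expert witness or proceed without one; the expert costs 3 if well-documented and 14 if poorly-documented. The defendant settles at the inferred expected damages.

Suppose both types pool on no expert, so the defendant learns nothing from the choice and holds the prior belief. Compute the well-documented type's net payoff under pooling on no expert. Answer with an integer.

Pooled settlement = 4/9·31 + 5/9·22 = 26.
well-documented pays no cost for no expert, so net payoff = 26.

26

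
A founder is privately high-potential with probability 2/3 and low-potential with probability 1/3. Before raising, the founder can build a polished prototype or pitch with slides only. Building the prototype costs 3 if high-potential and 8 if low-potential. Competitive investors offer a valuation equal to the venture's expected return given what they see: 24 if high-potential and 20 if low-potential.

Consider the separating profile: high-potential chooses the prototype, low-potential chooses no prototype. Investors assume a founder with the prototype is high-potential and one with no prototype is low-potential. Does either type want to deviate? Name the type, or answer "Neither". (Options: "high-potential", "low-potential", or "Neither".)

Neither

The prototype pays 24; no prototype pays 20.
high-potential: assigned the prototype, nets 24 − 3 = 21; deviating to no prototype nets 20.
low-potential: assigned no prototype, nets 20; deviating to the prototype nets 24 − 8 = 16.
Both types strictly prefer their assigned action; no profitable deviation.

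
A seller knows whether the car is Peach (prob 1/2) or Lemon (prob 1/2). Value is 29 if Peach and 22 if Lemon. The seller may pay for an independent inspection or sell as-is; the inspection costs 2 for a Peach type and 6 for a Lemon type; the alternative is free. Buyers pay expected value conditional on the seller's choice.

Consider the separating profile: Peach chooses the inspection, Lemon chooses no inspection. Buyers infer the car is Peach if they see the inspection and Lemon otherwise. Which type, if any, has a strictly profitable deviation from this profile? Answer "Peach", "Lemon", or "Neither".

Lemon

The inspection pays 29; no inspection pays 22.
Peach: assigned the inspection, nets 29 − 2 = 27; deviating to no inspection nets 22.
Lemon: assigned no inspection, nets 22; deviating to the inspection nets 29 − 6 = 23.
The Lemon type gains 1 by deviating.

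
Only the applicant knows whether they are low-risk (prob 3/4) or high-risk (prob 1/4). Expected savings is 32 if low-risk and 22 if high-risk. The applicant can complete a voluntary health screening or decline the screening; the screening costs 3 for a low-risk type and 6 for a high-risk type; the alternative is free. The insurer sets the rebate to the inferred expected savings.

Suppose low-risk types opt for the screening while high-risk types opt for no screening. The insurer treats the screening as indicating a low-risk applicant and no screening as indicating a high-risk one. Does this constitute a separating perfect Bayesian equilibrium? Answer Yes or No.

No

Under these beliefs, the screening earns rebate 32 and no screening earns rebate 22.
low-risk: the screening nets 32 − 3 = 29; no screening nets 22. low-risk prefers the screening.
high-risk: the screening nets 32 − 6 = 26; no screening nets 22. high-risk would deviate to the screening.
high-risk has a profitable deviation, so the profile is not an equilibrium.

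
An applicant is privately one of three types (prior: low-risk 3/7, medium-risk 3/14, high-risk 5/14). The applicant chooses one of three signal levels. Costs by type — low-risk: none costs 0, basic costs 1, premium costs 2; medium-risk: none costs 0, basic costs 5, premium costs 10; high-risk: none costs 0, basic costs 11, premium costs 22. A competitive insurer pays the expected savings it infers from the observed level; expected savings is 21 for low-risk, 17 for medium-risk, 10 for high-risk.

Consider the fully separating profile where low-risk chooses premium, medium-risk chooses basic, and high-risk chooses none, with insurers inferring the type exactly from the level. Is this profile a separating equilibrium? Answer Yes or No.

Separating rebates: premium → 21, basic → 17, none → 10.
low-risk (assigned premium): none: 10 − 0 = 10; basic: 17 − 1 = 16; premium: 21 − 2 = 19. low-risk stays.
medium-risk (assigned basic): none: 10 − 0 = 10; basic: 17 − 5 = 12; premium: 21 − 10 = 11. medium-risk stays.
high-risk (assigned none): none: 10 − 0 = 10; basic: 17 − 11 = 6; premium: 21 − 22 = -1. high-risk stays.
Every type prefers its assigned level; separation holds.

Yes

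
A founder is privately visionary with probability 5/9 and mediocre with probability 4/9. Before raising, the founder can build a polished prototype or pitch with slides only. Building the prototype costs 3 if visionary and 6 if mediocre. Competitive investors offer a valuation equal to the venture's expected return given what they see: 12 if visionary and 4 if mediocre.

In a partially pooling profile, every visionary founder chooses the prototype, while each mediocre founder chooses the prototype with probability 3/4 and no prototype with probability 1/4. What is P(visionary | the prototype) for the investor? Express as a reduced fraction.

5/8

P(the prototype) = (5/9)·1 + (4/9)·(3/4) = 8/9.
By Bayes' rule, P(visionary | the prototype) = (5/9) / (8/9) = 5/8.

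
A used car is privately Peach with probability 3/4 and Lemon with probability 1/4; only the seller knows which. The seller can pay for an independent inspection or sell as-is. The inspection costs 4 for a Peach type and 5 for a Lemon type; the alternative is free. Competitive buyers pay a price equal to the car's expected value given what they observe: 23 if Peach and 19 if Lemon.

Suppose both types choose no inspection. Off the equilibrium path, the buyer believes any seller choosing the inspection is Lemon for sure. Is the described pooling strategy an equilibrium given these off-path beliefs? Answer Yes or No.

On path, the buyer holds the prior and pays 3/4·23 + 1/4·19 = 22. Off path (the inspection), believing Lemon, it pays 19.
Peach: no inspection nets 22; the inspection nets 19 − 4 = 15. Peach stays.
Lemon: no inspection nets 22; the inspection nets 19 − 5 = 14. Lemon stays.
No type deviates, so pooling is sustained.

Yes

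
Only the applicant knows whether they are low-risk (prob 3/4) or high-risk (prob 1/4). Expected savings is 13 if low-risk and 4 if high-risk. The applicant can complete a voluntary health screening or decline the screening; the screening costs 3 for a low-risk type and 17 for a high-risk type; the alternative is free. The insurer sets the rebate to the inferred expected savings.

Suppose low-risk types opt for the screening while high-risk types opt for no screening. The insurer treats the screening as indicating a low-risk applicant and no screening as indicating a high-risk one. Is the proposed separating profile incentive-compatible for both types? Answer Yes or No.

Yes

Under these beliefs, the screening earns rebate 13 and no screening earns rebate 4.
low-risk: the screening nets 13 − 3 = 10; no screening nets 4. low-risk prefers the screening.
high-risk: the screening nets 13 − 17 = -4; no screening nets 4. high-risk prefers no screening.
Neither type deviates, so the separating profile is an equilibrium.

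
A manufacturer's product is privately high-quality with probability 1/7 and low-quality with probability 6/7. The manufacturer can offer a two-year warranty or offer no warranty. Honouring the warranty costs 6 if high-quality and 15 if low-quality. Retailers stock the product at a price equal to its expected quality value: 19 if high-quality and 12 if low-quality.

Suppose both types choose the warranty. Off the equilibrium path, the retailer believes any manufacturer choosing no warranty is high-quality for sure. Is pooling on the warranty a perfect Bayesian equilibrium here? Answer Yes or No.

On path, the retailer holds the prior and pays 1/7·19 + 6/7·12 = 13. Off path (no warranty), believing high-quality, it pays 19.
high-quality: the warranty nets 13 − 6 = 7; no warranty nets 19. high-quality would deviate.
low-quality: the warranty nets 13 − 15 = -2; no warranty nets 19. low-quality would deviate.
A type deviates, so pooling fails.

No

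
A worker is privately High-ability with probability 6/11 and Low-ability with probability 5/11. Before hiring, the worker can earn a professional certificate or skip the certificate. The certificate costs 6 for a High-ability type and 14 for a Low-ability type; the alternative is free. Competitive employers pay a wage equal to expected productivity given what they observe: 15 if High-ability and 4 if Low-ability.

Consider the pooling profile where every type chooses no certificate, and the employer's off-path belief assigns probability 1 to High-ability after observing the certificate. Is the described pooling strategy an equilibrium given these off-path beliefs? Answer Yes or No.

On path, the employer holds the prior and pays 6/11·15 + 5/11·4 = 10. Off path (the certificate), believing High-ability, it pays 15.
High-ability: no certificate nets 10; the certificate nets 15 − 6 = 9. High-ability stays.
Low-ability: no certificate nets 10; the certificate nets 15 − 14 = 1. Low-ability stays.
No type deviates, so pooling is sustained.

Yes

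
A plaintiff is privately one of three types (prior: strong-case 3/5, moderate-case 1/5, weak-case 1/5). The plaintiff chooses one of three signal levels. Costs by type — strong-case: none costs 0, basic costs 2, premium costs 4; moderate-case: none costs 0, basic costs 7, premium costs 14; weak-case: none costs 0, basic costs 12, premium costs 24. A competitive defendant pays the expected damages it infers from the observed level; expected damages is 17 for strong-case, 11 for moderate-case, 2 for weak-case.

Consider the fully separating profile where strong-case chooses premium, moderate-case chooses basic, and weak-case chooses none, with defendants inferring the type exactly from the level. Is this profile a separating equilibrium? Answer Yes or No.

Yes

Separating settlements: premium → 17, basic → 11, none → 2.
strong-case (assigned premium): none: 2 − 0 = 2; basic: 11 − 2 = 9; premium: 17 − 4 = 13. strong-case stays.
moderate-case (assigned basic): none: 2 − 0 = 2; basic: 11 − 7 = 4; premium: 17 − 14 = 3. moderate-case stays.
weak-case (assigned none): none: 2 − 0 = 2; basic: 11 − 12 = -1; premium: 17 − 24 = -7. weak-case stays.
Every type prefers its assigned level; separation holds.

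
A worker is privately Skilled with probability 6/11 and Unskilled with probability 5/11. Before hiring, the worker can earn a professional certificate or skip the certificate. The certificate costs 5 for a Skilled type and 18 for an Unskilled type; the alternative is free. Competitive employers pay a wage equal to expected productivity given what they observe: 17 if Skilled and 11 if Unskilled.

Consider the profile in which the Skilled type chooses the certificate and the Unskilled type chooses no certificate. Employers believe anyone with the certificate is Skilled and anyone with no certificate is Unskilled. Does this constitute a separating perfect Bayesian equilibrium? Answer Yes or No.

Under these beliefs, the certificate earns wage 17 and no certificate earns wage 11.
Skilled: the certificate nets 17 − 5 = 12; no certificate nets 11. Skilled prefers the certificate.
Unskilled: the certificate nets 17 − 18 = -1; no certificate nets 11. Unskilled prefers no certificate.
Neither type deviates, so the separating profile is an equilibrium.

Yes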